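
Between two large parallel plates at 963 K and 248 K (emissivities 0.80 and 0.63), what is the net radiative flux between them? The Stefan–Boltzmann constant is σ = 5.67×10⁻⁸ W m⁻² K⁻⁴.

q ≈ 26400 W/m²

For two large parallel gray plates, q = σ(T₁⁴ − T₂⁴) / (1/ε₁ + 1/ε₂ − 1).
1/ε₁ + 1/ε₂ − 1 = 1/0.80 + 1/0.63 − 1 = 1.837.
T₁⁴ − T₂⁴ = 8.60×10^11 − 3.78×10^9 = 8.56×10^11 K⁴.
q = 5.67×10⁻⁸ × 8.56×10^11 / 1.837 = 26400 W/m².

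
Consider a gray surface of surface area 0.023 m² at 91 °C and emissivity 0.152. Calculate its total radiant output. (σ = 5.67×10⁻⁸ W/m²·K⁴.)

P ≈ 3.48 W

91 °C = 364 K.
P = εσAT⁴ = 0.152 × 5.67×10⁻⁸ × 0.0230 × (364)⁴ = 0.152 × 5.67×10⁻⁸ × 0.0230 × 1.76×10^10.
P = 3.48 W.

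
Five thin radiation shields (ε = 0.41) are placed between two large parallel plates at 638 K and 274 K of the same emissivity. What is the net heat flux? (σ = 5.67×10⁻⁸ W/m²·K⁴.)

Each of the 6 gaps contributes resistance (2/ε − 1) = 2/0.41 − 1 = 3.878; total = 23.27.
q = σ(T₁⁴ − T₂⁴) / 23.27 = 5.67×10⁻⁸ × 1.60×10^11 / 23.27 = 390 W/m².

q ≈ 390 W/m²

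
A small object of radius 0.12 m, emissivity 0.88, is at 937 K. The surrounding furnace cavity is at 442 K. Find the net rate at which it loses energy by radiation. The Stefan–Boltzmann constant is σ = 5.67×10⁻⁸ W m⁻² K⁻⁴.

Q ≈ 6620 W

A = 4πr² = 4π × (0.12)² = 0.181 m².
Q = εσA(T⁴ − T_s⁴). T⁴ − T_s⁴ = (937)⁴ − (442)⁴ = 7.71×10^11 − 3.82×10^10 = 7.33×10^11 K⁴.
Q = 0.88 × 5.67×10⁻⁸ × 0.181 × 7.33×10^11 = 6620 W.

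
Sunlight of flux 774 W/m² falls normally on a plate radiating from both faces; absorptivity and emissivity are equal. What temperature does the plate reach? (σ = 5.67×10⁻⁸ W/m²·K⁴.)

T ≈ 287 K

Absorbed flux αS = emitted flux 2εσT⁴ per unit area; with α = ε this gives T = (S/2σ)^(1/4).
T = (774 / (2 × 5.67×10⁻⁸))^(1/4) = (6.83×10^9)^(1/4).
T = 287 K.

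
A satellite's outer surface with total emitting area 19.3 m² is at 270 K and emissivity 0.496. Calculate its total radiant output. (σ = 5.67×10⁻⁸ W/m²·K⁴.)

P ≈ 2880 W

Stefan–Boltzmann: P = εσAT⁴ = 0.496 × 5.67×10⁻⁸ × 19.3 × (270)⁴ = 0.496 × 5.67×10⁻⁸ × 19.3 × 5.31×10^9.
P = 2880 W.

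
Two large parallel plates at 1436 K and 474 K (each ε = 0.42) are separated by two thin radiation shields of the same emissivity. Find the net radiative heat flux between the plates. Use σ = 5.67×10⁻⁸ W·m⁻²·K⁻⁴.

Each of the 3 gaps contributes resistance (2/ε − 1) = 2/0.42 − 1 = 3.762; total = 11.29.
q = σ(T₁⁴ − T₂⁴) / 11.29 = 5.67×10⁻⁸ × 4.20×10^12 / 11.29 = 21100 W/m².

q ≈ 21100 W/m²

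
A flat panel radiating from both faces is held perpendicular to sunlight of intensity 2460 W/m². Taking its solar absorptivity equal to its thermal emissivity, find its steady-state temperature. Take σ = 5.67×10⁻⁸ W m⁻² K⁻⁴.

Absorbed flux αS = emitted flux 2εσT⁴ per unit area; with α = ε this gives T = (S/2σ)^(1/4).
T = (2460 / (2 × 5.67×10⁻⁸))^(1/4) = (2.17×10^10)^(1/4).
T = 384 K.

T ≈ 384 K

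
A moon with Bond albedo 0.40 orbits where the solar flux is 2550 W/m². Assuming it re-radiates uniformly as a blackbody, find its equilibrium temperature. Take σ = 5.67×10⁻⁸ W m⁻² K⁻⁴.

T ≈ 287 K

Power absorbed = (1−a)S·πR²; power emitted = 4πR²σT⁴. Equating and cancelling πR²:
T = ((1−a)S / 4σ)^(1/4) = (1530 / (4 × 5.67×10⁻⁸))^(1/4) = (6.75×10^9)^(1/4).
T = 287 K.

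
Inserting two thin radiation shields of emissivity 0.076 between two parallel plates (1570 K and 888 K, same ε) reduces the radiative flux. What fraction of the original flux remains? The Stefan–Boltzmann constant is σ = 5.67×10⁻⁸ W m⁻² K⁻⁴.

ratio ≈ 0.333

With N identical shields there are N+1 = 3 gaps in series, each with the same radiative resistance, so the flux falls to 1/(N+1) of its unshielded value.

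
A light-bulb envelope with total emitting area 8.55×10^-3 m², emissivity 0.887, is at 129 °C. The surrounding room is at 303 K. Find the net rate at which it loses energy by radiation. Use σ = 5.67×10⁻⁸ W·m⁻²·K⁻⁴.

Convert: 129 °C = 402 K.
Q = εσA(T⁴ − T_s⁴). T⁴ − T_s⁴ = (402)⁴ − (303)⁴ = 2.61×10^10 − 8.43×10^9 = 1.77×10^10 K⁴.
Q = 0.887 × 5.67×10⁻⁸ × 8.55×10^-3 × 1.77×10^10 = 7.61 W.

Q ≈ 7.61 W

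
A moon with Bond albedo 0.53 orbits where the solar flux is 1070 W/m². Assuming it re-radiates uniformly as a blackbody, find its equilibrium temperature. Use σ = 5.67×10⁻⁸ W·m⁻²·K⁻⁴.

T ≈ 217 K

Power absorbed = (1−a)S·πR²; power emitted = 4πR²σT⁴. Equating and cancelling πR²:
T = ((1−a)S / 4σ)^(1/4) = (503 / (4 × 5.67×10⁻⁸))^(1/4) = (2.22×10^9)^(1/4).
T = 217 K.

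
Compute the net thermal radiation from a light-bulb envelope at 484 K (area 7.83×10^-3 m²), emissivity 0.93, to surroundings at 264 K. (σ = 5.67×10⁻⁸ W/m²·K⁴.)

Q = εσA(T⁴ − T_s⁴). T⁴ − T_s⁴ = (484)⁴ − (264)⁴ = 5.49×10^10 − 4.86×10^9 = 5.00×10^10 K⁴.
Q = 0.93 × 5.67×10⁻⁸ × 7.83×10^-3 × 5.00×10^10 = 20.7 W.

Q ≈ 20.7 W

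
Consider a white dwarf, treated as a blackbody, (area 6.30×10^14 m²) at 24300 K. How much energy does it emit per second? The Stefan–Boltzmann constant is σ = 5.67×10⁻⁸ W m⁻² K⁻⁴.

P ≈ 1.25×10^25 W

P = σAT⁴ = 5.67×10⁻⁸ × 6.30×10^14 × (24300)⁴ = 5.67×10⁻⁸ × 6.30×10^14 × 3.49×10^17.
P = 1.25×10^25 W.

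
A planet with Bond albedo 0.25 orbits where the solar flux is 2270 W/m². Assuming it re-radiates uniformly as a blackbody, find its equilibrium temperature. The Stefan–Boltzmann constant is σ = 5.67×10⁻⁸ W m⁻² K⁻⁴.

Power absorbed = (1−a)S·πR²; power emitted = 4πR²σT⁴. Equating and cancelling πR²:
T = ((1−a)S / 4σ)^(1/4) = (1700 / (4 × 5.67×10⁻⁸))^(1/4) = (7.51×10^9)^(1/4).
T = 294 K.

T ≈ 294 K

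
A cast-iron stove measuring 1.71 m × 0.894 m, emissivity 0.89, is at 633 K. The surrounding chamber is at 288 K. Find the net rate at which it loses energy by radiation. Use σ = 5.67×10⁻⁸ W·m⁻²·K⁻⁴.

Q ≈ 11900 W

A = 1.71 × 0.894 = 1.53 m².
Q = εσA(T⁴ − T_s⁴). T⁴ − T_s⁴ = (633)⁴ − (288)⁴ = 1.61×10^11 − 6.88×10^9 = 1.54×10^11 K⁴.
Q = 0.89 × 5.67×10⁻⁸ × 1.53 × 1.54×10^11 = 11900 W.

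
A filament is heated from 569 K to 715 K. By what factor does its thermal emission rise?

ratio ≈ 2.49

P ∝ T⁴, so the ratio is (715/569)⁴ = (1.257)⁴ = 2.49.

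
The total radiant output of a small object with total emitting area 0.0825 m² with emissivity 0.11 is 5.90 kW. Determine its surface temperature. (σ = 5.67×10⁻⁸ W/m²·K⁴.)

T ≈ 1840 K

From P = εσAT⁴, T = (P / εσA)^(1/4) = (5900 / (0.11 × 5.67×10⁻⁸ × 0.0825))^(1/4).
T = (1.15×10^13)^(1/4) = 1840 K.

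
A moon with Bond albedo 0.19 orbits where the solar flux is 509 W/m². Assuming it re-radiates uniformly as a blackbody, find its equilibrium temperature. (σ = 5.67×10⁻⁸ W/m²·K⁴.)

Power absorbed = (1−a)S·πR²; power emitted = 4πR²σT⁴. Equating and cancelling πR²:
T = ((1−a)S / 4σ)^(1/4) = (412 / (4 × 5.67×10⁻⁸))^(1/4) = (1.82×10^9)^(1/4).
T = 206 K.

T ≈ 206 K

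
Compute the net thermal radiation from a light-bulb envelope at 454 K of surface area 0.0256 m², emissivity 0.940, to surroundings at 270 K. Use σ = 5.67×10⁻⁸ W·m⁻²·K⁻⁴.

Q = εσA(T⁴ − T_s⁴). T⁴ − T_s⁴ = (454)⁴ − (270)⁴ = 4.25×10^10 − 5.31×10^9 = 3.72×10^10 K⁴.
Q = 0.940 × 5.67×10⁻⁸ × 0.0256 × 3.72×10^10 = 50.7 W.

Q ≈ 50.7 W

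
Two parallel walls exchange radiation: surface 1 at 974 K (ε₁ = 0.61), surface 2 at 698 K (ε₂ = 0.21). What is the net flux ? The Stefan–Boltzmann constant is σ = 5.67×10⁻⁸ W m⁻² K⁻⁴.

For two large parallel gray plates, q = σ(T₁⁴ − T₂⁴) / (1/ε₁ + 1/ε₂ − 1).
1/ε₁ + 1/ε₂ − 1 = 1/0.61 + 1/0.21 − 1 = 5.401.
T₁⁴ − T₂⁴ = 9.00×10^11 − 2.37×10^11 = 6.63×10^11 K⁴.
q = 5.67×10⁻⁸ × 6.63×10^11 / 5.401 = 6960 W/m².

q ≈ 6960 W/m²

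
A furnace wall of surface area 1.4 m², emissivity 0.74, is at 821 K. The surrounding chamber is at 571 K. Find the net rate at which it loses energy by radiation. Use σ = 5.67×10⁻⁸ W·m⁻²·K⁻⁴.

Q = εσA(T⁴ − T_s⁴). T⁴ − T_s⁴ = (821)⁴ − (571)⁴ = 4.54×10^11 − 1.06×10^11 = 3.48×10^11 K⁴.
Q = 0.74 × 5.67×10⁻⁸ × 1.40 × 3.48×10^11 = 20400 W.

Q ≈ 20400 W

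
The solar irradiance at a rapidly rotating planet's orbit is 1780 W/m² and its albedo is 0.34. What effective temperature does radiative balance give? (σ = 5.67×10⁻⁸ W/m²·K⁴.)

Power absorbed = (1−a)S·πR²; power emitted = 4πR²σT⁴. Equating and cancelling πR²:
T = ((1−a)S / 4σ)^(1/4) = (1170 / (4 × 5.67×10⁻⁸))^(1/4) = (5.18×10^9)^(1/4).
T = 268 K.

T ≈ 268 K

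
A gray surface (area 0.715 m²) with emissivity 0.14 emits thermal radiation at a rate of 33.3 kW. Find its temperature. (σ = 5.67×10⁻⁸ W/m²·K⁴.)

T ≈ 1560 K

From P = εσAT⁴, T = (P / εσA)^(1/4) = (33300 / (0.14 × 5.67×10⁻⁸ × 0.715))^(1/4).
T = (5.87×10^12)^(1/4) = 1560 K.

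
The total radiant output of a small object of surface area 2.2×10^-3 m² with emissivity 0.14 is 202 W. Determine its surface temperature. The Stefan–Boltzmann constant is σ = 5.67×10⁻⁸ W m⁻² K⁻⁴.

From P = εσAT⁴, T = (P / εσA)^(1/4) = (202 / (0.14 × 5.67×10⁻⁸ × 2.20×10^-3))^(1/4).
T = (1.16×10^13)^(1/4) = 1840 K.

T ≈ 1840 K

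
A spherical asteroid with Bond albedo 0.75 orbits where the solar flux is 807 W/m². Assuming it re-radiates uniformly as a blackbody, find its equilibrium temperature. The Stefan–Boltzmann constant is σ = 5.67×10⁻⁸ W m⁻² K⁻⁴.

Power absorbed = (1−a)S·πR²; power emitted = 4πR²σT⁴. Equating and cancelling πR²:
T = ((1−a)S / 4σ)^(1/4) = (202 / (4 × 5.67×10⁻⁸))^(1/4) = (8.90×10^8)^(1/4).
T = 173 K.

T ≈ 173 K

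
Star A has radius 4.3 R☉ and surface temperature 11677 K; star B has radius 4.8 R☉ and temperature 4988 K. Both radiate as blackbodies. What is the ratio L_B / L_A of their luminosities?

L = 4πR²σT⁴ ∝ R²T⁴, so L_B/L_A = (4.8/4.3)² × (4988/11677)⁴ = 1.25 × 0.0333 = 0.0415.

L_B/L_A ≈ 0.0415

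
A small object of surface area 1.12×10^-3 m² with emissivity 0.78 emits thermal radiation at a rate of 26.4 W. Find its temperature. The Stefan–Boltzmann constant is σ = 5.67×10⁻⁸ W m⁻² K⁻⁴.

From P = εσAT⁴, T = (P / εσA)^(1/4) = (26.4 / (0.78 × 5.67×10⁻⁸ × 1.12×10^-3))^(1/4).
T = (5.33×10^11)^(1/4) = 854 K.

T ≈ 854 K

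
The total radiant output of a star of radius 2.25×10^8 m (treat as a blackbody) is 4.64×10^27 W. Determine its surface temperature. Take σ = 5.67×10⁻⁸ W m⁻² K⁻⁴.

T ≈ 18900 K

A = 4πr² = 4π × (2.25×10^8)² = 6.36×10^17 m².
From P = σAT⁴, T = (P / σA)^(1/4) = (4.64×10^27 / (5.67×10⁻⁸ × 6.36×10^17))^(1/4).
T = (1.29×10^17)^(1/4) = 18900 K.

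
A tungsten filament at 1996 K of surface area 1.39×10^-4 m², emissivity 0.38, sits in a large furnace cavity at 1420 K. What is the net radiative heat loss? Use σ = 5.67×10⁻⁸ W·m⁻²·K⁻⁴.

Q ≈ 35.4 W

Q = εσA(T⁴ − T_s⁴). T⁴ − T_s⁴ = (1996)⁴ − (1420)⁴ = 1.59×10^13 − 4.07×10^12 = 1.18×10^13 K⁴.
Q = 0.38 × 5.67×10⁻⁸ × 1.39×10^-4 × 1.18×10^13 = 35.4 W.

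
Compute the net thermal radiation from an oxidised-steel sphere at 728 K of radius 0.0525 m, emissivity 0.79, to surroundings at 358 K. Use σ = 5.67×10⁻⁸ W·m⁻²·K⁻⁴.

A = 4πr² = 4π × (0.0525)² = 0.0346 m².
Q = εσA(T⁴ − T_s⁴). T⁴ − T_s⁴ = (728)⁴ − (358)⁴ = 2.81×10^11 − 1.64×10^10 = 2.64×10^11 K⁴.
Q = 0.79 × 5.67×10⁻⁸ × 0.0346 × 2.64×10^11 = 410 W.

Q ≈ 410 W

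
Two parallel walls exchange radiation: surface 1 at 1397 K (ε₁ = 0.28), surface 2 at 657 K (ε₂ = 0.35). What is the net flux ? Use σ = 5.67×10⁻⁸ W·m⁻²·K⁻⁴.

For two large parallel gray plates, q = σ(T₁⁴ − T₂⁴) / (1/ε₁ + 1/ε₂ − 1).
1/ε₁ + 1/ε₂ − 1 = 1/0.28 + 1/0.35 − 1 = 5.429.
T₁⁴ − T₂⁴ = 3.81×10^12 − 1.86×10^11 = 3.62×10^12 K⁴.
q = 5.67×10⁻⁸ × 3.62×10^12 / 5.429 = 37800 W/m².

q ≈ 37800 W/m²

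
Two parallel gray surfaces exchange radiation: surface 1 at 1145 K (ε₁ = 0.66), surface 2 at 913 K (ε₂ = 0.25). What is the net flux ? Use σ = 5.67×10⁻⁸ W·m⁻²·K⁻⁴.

For two large parallel gray plates, q = σ(T₁⁴ − T₂⁴) / (1/ε₁ + 1/ε₂ − 1).
1/ε₁ + 1/ε₂ − 1 = 1/0.66 + 1/0.25 − 1 = 4.515.
T₁⁴ − T₂⁴ = 1.72×10^12 − 6.95×10^11 = 1.02×10^12 K⁴.
q = 5.67×10⁻⁸ × 1.02×10^12 / 4.515 = 12900 W/m².

q ≈ 12900 W/m²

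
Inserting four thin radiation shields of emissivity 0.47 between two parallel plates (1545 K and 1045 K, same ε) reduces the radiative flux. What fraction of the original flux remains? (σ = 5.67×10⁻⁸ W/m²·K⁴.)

With N identical shields there are N+1 = 5 gaps in series, each with the same radiative resistance, so the flux falls to 1/(N+1) of its unshielded value.

ratio ≈ 0.200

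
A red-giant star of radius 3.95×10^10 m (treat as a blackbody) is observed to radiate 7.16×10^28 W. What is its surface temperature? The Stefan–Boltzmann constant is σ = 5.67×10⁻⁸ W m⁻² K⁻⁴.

T ≈ 2830 K

A = 4πr² = 4π × (3.95×10^10)² = 1.96×10^22 m².
From P = σAT⁴, T = (P / σA)^(1/4) = (7.16×10^28 / (5.67×10⁻⁸ × 1.96×10^22))^(1/4).
T = (6.44×10^13)^(1/4) = 2830 K.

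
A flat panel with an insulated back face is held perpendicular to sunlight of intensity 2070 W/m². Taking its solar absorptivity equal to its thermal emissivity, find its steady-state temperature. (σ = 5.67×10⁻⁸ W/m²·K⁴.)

Absorbed flux αS = emitted flux εσT⁴ (one radiating face); with α = ε, T = (S/σ)^(1/4).
T = (2070 / 5.67×10⁻⁸)^(1/4) = (3.65×10^10)^(1/4).
T = 437 K.

T ≈ 437 K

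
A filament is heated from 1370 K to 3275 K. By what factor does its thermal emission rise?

ratio ≈ 32.7

P ∝ T⁴, so the ratio is (3275/1370)⁴ = (2.391)⁴ = 32.7.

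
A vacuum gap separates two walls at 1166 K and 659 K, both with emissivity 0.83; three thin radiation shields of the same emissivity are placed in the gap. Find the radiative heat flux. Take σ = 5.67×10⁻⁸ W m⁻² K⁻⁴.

q ≈ 16700 W/m²

Each of the 4 gaps contributes resistance (2/ε − 1) = 2/0.83 − 1 = 1.410; total = 5.639.
q = σ(T₁⁴ − T₂⁴) / 5.639 = 5.67×10⁻⁸ × 1.66×10^12 / 5.639 = 16700 W/m².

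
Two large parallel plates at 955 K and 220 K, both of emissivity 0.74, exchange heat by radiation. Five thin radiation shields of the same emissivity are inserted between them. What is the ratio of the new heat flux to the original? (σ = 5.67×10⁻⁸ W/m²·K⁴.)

With N identical shields there are N+1 = 6 gaps in series, each with the same radiative resistance, so the flux falls to 1/(N+1) of its unshielded value.

ratio ≈ 0.167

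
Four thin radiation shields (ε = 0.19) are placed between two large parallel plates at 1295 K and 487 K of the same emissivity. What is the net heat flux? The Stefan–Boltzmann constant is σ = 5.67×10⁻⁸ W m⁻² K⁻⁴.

q ≈ 3280 W/m²

Each of the 5 gaps contributes resistance (2/ε − 1) = 2/0.19 − 1 = 9.526; total = 47.63.
q = σ(T₁⁴ − T₂⁴) / 47.63 = 5.67×10⁻⁸ × 2.76×10^12 / 47.63 = 3280 W/m².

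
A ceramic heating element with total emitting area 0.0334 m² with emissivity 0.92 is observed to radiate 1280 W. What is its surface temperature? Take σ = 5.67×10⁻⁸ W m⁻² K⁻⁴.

T ≈ 926 K

From P = εσAT⁴, T = (P / εσA)^(1/4) = (1280 / (0.92 × 5.67×10⁻⁸ × 0.0334))^(1/4).
T = (7.35×10^11)^(1/4) = 926 K.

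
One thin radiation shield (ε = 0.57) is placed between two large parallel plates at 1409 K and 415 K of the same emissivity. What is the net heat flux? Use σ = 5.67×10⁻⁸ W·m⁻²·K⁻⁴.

Each of the 2 gaps contributes resistance (2/ε − 1) = 2/0.57 − 1 = 2.509; total = 5.018.
q = σ(T₁⁴ − T₂⁴) / 5.018 = 5.67×10⁻⁸ × 3.91×10^12 / 5.018 = 44200 W/m².

q ≈ 44200 W/m²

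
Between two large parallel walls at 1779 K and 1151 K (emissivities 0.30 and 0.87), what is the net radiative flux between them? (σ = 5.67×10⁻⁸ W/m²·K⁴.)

For two large parallel gray plates, q = σ(T₁⁴ − T₂⁴) / (1/ε₁ + 1/ε₂ − 1).
1/ε₁ + 1/ε₂ − 1 = 1/0.30 + 1/0.87 − 1 = 3.483.
T₁⁴ − T₂⁴ = 1.00×10^13 − 1.76×10^12 = 8.26×10^12 K⁴.
q = 5.67×10⁻⁸ × 8.26×10^12 / 3.483 = 1.34×10^5 W/m².

q ≈ 1.34×10^5 W/m²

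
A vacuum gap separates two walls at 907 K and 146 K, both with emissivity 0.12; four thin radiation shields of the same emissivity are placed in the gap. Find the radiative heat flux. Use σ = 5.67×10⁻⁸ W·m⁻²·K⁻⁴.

q ≈ 490 W/m²

Each of the 5 gaps contributes resistance (2/ε − 1) = 2/0.12 − 1 = 15.67; total = 78.33.
q = σ(T₁⁴ − T₂⁴) / 78.33 = 5.67×10⁻⁸ × 6.76×10^11 / 78.33 = 490 W/m².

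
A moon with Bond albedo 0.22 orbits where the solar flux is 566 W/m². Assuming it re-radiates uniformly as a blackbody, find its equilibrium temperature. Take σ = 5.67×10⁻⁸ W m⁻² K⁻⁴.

Power absorbed = (1−a)S·πR²; power emitted = 4πR²σT⁴. Equating and cancelling πR²:
T = ((1−a)S / 4σ)^(1/4) = (441 / (4 × 5.67×10⁻⁸))^(1/4) = (1.95×10^9)^(1/4).
T = 210 K.

T ≈ 210 K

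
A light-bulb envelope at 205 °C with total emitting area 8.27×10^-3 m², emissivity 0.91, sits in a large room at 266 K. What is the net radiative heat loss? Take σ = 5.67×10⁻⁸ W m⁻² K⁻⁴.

Convert: 205 °C = 478 K.
Q = εσA(T⁴ − T_s⁴). T⁴ − T_s⁴ = (478)⁴ − (266)⁴ = 5.22×10^10 − 5.01×10^9 = 4.72×10^10 K⁴.
Q = 0.91 × 5.67×10⁻⁸ × 8.27×10^-3 × 4.72×10^10 = 20.1 W.

Q ≈ 20.1 W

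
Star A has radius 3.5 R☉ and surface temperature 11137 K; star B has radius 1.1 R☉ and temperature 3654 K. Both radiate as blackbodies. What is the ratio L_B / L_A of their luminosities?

L = 4πR²σT⁴ ∝ R²T⁴, so L_B/L_A = (1.1/3.5)² × (3654/11137)⁴ = 0.0988 × 0.0116 = 1.14×10^-3.

L_B/L_A ≈ 1.14×10^-3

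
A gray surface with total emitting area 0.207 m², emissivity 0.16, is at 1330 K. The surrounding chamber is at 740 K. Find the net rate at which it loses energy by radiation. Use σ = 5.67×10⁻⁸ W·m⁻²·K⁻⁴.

Q = εσA(T⁴ − T_s⁴). T⁴ − T_s⁴ = (1330)⁴ − (740)⁴ = 3.13×10^12 − 3.00×10^11 = 2.83×10^12 K⁴.
Q = 0.16 × 5.67×10⁻⁸ × 0.207 × 2.83×10^12 = 5310 W.

Q ≈ 5310 W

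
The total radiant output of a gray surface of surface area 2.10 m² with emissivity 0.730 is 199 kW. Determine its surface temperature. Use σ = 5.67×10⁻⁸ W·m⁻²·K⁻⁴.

T ≈ 1230 K

From P = εσAT⁴, T = (P / εσA)^(1/4) = (1.99×10^5 / (0.730 × 5.67×10⁻⁸ × 2.10))^(1/4).
T = (2.29×10^12)^(1/4) = 1230 K.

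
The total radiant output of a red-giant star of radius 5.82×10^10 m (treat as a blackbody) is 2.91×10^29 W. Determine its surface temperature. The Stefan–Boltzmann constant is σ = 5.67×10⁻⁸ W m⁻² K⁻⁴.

T ≈ 3310 K

A = 4πr² = 4π × (5.82×10^10)² = 4.26×10^22 m².
From P = σAT⁴, T = (P / σA)^(1/4) = (2.91×10^29 / (5.67×10⁻⁸ × 4.26×10^22))^(1/4).
T = (1.21×10^14)^(1/4) = 3310 K.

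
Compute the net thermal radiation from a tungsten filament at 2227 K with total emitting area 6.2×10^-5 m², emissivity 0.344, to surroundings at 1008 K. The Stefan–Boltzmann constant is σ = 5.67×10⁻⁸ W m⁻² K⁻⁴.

Q = εσA(T⁴ − T_s⁴). T⁴ − T_s⁴ = (2227)⁴ − (1008)⁴ = 2.46×10^13 − 1.03×10^12 = 2.36×10^13 K⁴.
Q = 0.344 × 5.67×10⁻⁸ × 6.20×10^-5 × 2.36×10^13 = 28.5 W.

Q ≈ 28.5 W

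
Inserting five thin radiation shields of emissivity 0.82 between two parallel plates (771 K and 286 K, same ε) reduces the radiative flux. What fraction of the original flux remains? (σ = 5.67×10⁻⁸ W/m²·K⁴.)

With N identical shields there are N+1 = 6 gaps in series, each with the same radiative resistance, so the flux falls to 1/(N+1) of its unshielded value.

ratio ≈ 0.167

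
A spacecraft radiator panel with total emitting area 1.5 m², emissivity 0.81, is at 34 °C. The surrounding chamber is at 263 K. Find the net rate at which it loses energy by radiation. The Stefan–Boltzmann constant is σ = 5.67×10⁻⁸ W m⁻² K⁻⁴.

Convert: 34 °C = 307 K.
Q = εσA(T⁴ − T_s⁴). T⁴ − T_s⁴ = (307)⁴ − (263)⁴ = 8.88×10^9 − 4.78×10^9 = 4.10×10^9 K⁴.
Q = 0.81 × 5.67×10⁻⁸ × 1.50 × 4.10×10^9 = 282 W.

Q ≈ 282 W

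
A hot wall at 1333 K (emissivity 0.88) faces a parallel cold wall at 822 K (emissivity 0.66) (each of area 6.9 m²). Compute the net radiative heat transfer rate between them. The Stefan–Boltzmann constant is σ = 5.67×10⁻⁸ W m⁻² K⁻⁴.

Q ≈ 6.40×10^5 W

For two large parallel gray plates, q = σ(T₁⁴ − T₂⁴) / (1/ε₁ + 1/ε₂ − 1).
1/ε₁ + 1/ε₂ − 1 = 1/0.88 + 1/0.66 − 1 = 1.652.
T₁⁴ − T₂⁴ = 3.16×10^12 − 4.57×10^11 = 2.70×10^12 K⁴.
q = 5.67×10⁻⁸ × 2.70×10^12 / 1.652 = 92700 W/m².
Q = q·A = 92700 × 6.9 = 6.40×10^5 W.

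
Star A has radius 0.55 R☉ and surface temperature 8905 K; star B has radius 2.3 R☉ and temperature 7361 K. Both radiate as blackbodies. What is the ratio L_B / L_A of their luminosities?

L_B/L_A ≈ 8.16

L = 4πR²σT⁴ ∝ R²T⁴, so L_B/L_A = (2.3/0.55)² × (7361/8905)⁴ = 17.5 × 0.467 = 8.16.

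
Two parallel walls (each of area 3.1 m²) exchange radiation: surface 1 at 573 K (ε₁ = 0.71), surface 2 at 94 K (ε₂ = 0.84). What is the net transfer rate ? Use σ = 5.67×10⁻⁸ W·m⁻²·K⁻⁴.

Q ≈ 11800 W

For two large parallel gray plates, q = σ(T₁⁴ − T₂⁴) / (1/ε₁ + 1/ε₂ − 1).
1/ε₁ + 1/ε₂ − 1 = 1/0.71 + 1/0.84 − 1 = 1.599.
T₁⁴ − T₂⁴ = 1.08×10^11 − 7.81×10^7 = 1.08×10^11 K⁴.
q = 5.67×10⁻⁸ × 1.08×10^11 / 1.599 = 3820 W/m².
Q = q·A = 3820 × 3.1 = 11800 W.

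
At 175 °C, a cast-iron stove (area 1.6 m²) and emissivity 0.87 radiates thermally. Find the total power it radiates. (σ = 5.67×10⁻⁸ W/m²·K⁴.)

175 °C = 448 K.
P = εσAT⁴ = 0.87 × 5.67×10⁻⁸ × 1.60 × (448)⁴ = 0.87 × 5.67×10⁻⁸ × 1.60 × 4.03×10^10.
P = 3180 W.

P ≈ 3180 W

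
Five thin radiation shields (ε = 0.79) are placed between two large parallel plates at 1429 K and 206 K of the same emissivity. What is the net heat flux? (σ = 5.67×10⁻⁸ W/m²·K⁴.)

q ≈ 25700 W/m²

Each of the 6 gaps contributes resistance (2/ε − 1) = 2/0.79 − 1 = 1.532; total = 9.190.
q = σ(T₁⁴ − T₂⁴) / 9.190 = 5.67×10⁻⁸ × 4.17×10^12 / 9.190 = 25700 W/m².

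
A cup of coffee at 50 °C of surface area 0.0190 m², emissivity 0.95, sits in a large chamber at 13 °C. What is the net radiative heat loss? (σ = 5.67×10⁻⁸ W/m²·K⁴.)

Q ≈ 4.29 W

Convert: 50 °C = 323 K; 13 °C = 286 K.
Q = εσA(T⁴ − T_s⁴). T⁴ − T_s⁴ = (323)⁴ − (286)⁴ = 1.09×10^10 − 6.69×10^9 = 4.19×10^9 K⁴.
Q = 0.95 × 5.67×10⁻⁸ × 0.0190 × 4.19×10^9 = 4.29 W.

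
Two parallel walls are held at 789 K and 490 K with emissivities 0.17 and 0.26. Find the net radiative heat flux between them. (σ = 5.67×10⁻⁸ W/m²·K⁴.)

For two large parallel gray plates, q = σ(T₁⁴ − T₂⁴) / (1/ε₁ + 1/ε₂ − 1).
1/ε₁ + 1/ε₂ − 1 = 1/0.17 + 1/0.26 − 1 = 8.729.
T₁⁴ − T₂⁴ = 3.88×10^11 − 5.76×10^10 = 3.30×10^11 K⁴.
q = 5.67×10⁻⁸ × 3.30×10^11 / 8.729 = 2140 W/m².

q ≈ 2140 W/m²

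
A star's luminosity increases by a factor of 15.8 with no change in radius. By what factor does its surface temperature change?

factor ≈ 1.99

P ∝ T⁴ ⇒ T ∝ P^(1/4), so T scales by (15.8)^(1/4) = 1.99.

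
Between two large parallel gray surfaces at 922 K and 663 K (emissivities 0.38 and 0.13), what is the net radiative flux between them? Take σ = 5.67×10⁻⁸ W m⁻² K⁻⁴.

q ≈ 3220 W/m²

For two large parallel gray plates, q = σ(T₁⁴ − T₂⁴) / (1/ε₁ + 1/ε₂ − 1).
1/ε₁ + 1/ε₂ − 1 = 1/0.38 + 1/0.13 − 1 = 9.324.
T₁⁴ − T₂⁴ = 7.23×10^11 − 1.93×10^11 = 5.29×10^11 K⁴.
q = 5.67×10⁻⁸ × 5.29×10^11 / 9.324 = 3220 W/m².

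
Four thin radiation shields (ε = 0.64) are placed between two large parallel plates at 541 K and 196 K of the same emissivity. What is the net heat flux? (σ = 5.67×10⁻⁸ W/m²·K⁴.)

q ≈ 449 W/m²

Each of the 5 gaps contributes resistance (2/ε − 1) = 2/0.64 − 1 = 2.125; total = 10.62.
q = σ(T₁⁴ − T₂⁴) / 10.62 = 5.67×10⁻⁸ × 8.42×10^10 / 10.62 = 449 W/m².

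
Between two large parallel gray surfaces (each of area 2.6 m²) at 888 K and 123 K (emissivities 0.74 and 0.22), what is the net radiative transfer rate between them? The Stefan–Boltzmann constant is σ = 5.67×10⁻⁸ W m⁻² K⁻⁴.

Q ≈ 18700 W

For two large parallel gray plates, q = σ(T₁⁴ − T₂⁴) / (1/ε₁ + 1/ε₂ − 1).
1/ε₁ + 1/ε₂ − 1 = 1/0.74 + 1/0.22 − 1 = 4.897.
T₁⁴ − T₂⁴ = 6.22×10^11 − 2.29×10^8 = 6.22×10^11 K⁴.
q = 5.67×10⁻⁸ × 6.22×10^11 / 4.897 = 7200 W/m².
Q = q·A = 7200 × 2.6 = 18700 W.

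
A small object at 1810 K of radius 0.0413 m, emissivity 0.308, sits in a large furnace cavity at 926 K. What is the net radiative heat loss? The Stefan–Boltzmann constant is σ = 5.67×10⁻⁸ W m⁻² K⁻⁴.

Q ≈ 3740 W

A = 4πr² = 4π × (0.0413)² = 0.0214 m².
Q = εσA(T⁴ − T_s⁴). T⁴ − T_s⁴ = (1810)⁴ − (926)⁴ = 1.07×10^13 − 7.35×10^11 = 10.00×10^12 K⁴.
Q = 0.308 × 5.67×10⁻⁸ × 0.0214 × 10.00×10^12 = 3740 W.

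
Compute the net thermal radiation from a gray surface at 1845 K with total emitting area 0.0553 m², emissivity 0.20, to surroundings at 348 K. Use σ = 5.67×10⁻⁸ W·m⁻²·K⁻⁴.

Q = εσA(T⁴ − T_s⁴). T⁴ − T_s⁴ = (1845)⁴ − (348)⁴ = 1.16×10^13 − 1.47×10^10 = 1.16×10^13 K⁴.
Q = 0.20 × 5.67×10⁻⁸ × 0.0553 × 1.16×10^13 = 7260 W.

Q ≈ 7260 W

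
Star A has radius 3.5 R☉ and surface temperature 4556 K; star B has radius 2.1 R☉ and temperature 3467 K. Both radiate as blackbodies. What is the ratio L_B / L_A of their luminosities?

L_B/L_A ≈ 0.121

L = 4πR²σT⁴ ∝ R²T⁴, so L_B/L_A = (2.1/3.5)² × (3467/4556)⁴ = 0.360 × 0.335 = 0.121.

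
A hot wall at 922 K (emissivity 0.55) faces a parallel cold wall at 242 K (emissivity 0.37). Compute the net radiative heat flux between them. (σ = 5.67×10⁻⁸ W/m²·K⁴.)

For two large parallel gray plates, q = σ(T₁⁴ − T₂⁴) / (1/ε₁ + 1/ε₂ − 1).
1/ε₁ + 1/ε₂ − 1 = 1/0.55 + 1/0.37 − 1 = 3.521.
T₁⁴ − T₂⁴ = 7.23×10^11 − 3.43×10^9 = 7.19×10^11 K⁴.
q = 5.67×10⁻⁸ × 7.19×10^11 / 3.521 = 11600 W/m².

q ≈ 11600 W/m²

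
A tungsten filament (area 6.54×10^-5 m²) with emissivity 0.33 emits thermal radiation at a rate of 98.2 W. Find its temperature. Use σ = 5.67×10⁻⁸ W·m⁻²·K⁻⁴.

From P = εσAT⁴, T = (P / εσA)^(1/4) = (98.2 / (0.33 × 5.67×10⁻⁸ × 6.54×10^-5))^(1/4).
T = (8.02×10^13)^(1/4) = 2990 K.

T ≈ 2990 K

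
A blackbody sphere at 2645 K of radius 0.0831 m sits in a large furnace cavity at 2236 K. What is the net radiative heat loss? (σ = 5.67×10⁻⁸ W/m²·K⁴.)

Q ≈ 1.18×10^5 W

A = 4πr² = 4π × (0.0831)² = 0.0868 m².
Q = σA(T⁴ − T_s⁴). T⁴ − T_s⁴ = (2645)⁴ − (2236)⁴ = 4.89×10^13 − 2.50×10^13 = 2.39×10^13 K⁴.
Q = 5.67×10⁻⁸ × 0.0868 × 2.39×10^13 = 1.18×10^5 W.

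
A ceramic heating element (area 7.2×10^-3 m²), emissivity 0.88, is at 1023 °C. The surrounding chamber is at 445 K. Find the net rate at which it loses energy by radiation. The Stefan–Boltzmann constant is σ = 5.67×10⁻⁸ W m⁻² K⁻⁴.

Convert: 1023 °C = 1296 K.
Q = εσA(T⁴ − T_s⁴). T⁴ − T_s⁴ = (1296)⁴ − (445)⁴ = 2.82×10^12 − 3.92×10^10 = 2.78×10^12 K⁴.
Q = 0.88 × 5.67×10⁻⁸ × 7.20×10^-3 × 2.78×10^12 = 999 W.

Q ≈ 999 W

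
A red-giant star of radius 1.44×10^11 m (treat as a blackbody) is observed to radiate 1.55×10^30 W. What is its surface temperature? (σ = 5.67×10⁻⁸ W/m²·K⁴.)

A = 4πr² = 4π × (1.44×10^11)² = 2.61×10^23 m².
From P = σAT⁴, T = (P / σA)^(1/4) = (1.55×10^30 / (5.67×10⁻⁸ × 2.61×10^23))^(1/4).
T = (1.05×10^14)^(1/4) = 3200 K.

T ≈ 3200 K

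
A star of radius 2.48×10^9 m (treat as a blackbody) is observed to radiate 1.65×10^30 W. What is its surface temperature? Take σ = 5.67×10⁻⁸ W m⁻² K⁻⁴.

T ≈ 24800 K

A = 4πr² = 4π × (2.48×10^9)² = 7.73×10^19 m².
From P = σAT⁴, T = (P / σA)^(1/4) = (1.65×10^30 / (5.67×10⁻⁸ × 7.73×10^19))^(1/4).
T = (3.77×10^17)^(1/4) = 24800 K.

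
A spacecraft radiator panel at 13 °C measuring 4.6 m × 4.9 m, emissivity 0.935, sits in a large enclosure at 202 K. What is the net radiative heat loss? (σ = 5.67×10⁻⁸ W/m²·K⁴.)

A = 4.6 × 4.9 = 22.5 m².
Convert: 13 °C = 286 K.
Q = εσA(T⁴ − T_s⁴). T⁴ − T_s⁴ = (286)⁴ − (202)⁴ = 6.69×10^9 − 1.66×10^9 = 5.03×10^9 K⁴.
Q = 0.935 × 5.67×10⁻⁸ × 22.5 × 5.03×10^9 = 6010 W.

Q ≈ 6010 W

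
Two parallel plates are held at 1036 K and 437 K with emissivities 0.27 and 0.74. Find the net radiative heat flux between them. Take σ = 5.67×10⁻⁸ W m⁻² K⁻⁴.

For two large parallel gray plates, q = σ(T₁⁴ − T₂⁴) / (1/ε₁ + 1/ε₂ − 1).
1/ε₁ + 1/ε₂ − 1 = 1/0.27 + 1/0.74 − 1 = 4.055.
T₁⁴ − T₂⁴ = 1.15×10^12 − 3.65×10^10 = 1.12×10^12 K⁴.
q = 5.67×10⁻⁸ × 1.12×10^12 / 4.055 = 15600 W/m².

q ≈ 15600 W/m²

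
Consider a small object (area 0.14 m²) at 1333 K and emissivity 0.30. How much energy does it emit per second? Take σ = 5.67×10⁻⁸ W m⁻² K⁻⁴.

P ≈ 7520 W

P = εσAT⁴ = 0.30 × 5.67×10⁻⁸ × 0.140 × (1333)⁴ = 0.30 × 5.67×10⁻⁸ × 0.140 × 3.16×10^12.
P = 7520 W.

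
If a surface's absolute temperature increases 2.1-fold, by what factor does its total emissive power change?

P ∝ T⁴, so the power scales as (2.1)⁴ = 19.4.

factor ≈ 19.4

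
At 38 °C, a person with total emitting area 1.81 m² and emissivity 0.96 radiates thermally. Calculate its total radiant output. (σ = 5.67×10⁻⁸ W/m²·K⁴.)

P ≈ 922 W

38 °C = 311 K.
Stefan–Boltzmann: P = εσAT⁴ = 0.96 × 5.67×10⁻⁸ × 1.81 × (311)⁴ = 0.96 × 5.67×10⁻⁸ × 1.81 × 9.35×10^9.
P = 922 W.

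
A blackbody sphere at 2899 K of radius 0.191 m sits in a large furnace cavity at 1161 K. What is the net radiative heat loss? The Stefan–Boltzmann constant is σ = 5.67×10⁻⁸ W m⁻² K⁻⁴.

A = 4πr² = 4π × (0.191)² = 0.458 m².
Q = σA(T⁴ − T_s⁴). T⁴ − T_s⁴ = (2899)⁴ − (1161)⁴ = 7.06×10^13 − 1.82×10^12 = 6.88×10^13 K⁴.
Q = 5.67×10⁻⁸ × 0.458 × 6.88×10^13 = 1.79×10^6 W.

Q ≈ 1.79×10^6 W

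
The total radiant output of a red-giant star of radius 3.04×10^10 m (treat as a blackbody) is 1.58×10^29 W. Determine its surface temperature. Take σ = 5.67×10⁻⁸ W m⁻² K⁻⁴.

T ≈ 3940 K

A = 4πr² = 4π × (3.04×10^10)² = 1.16×10^22 m².
From P = σAT⁴, T = (P / σA)^(1/4) = (1.58×10^29 / (5.67×10⁻⁸ × 1.16×10^22))^(1/4).
T = (2.40×10^14)^(1/4) = 3940 K.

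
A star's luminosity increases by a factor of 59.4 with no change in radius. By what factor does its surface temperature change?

factor ≈ 2.78

P ∝ T⁴ ⇒ T ∝ P^(1/4), so T scales by (59.4)^(1/4) = 2.78.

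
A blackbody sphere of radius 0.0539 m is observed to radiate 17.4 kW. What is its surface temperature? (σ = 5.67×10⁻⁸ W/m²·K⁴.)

T ≈ 1700 K

A = 4πr² = 4π × (0.0539)² = 0.0365 m².
From P = σAT⁴, T = (P / σA)^(1/4) = (17400 / (5.67×10⁻⁸ × 0.0365))^(1/4).
T = (8.41×10^12)^(1/4) = 1700 K.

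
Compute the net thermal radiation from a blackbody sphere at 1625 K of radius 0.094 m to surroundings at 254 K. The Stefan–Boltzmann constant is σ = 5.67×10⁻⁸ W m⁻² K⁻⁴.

A = 4πr² = 4π × (0.094)² = 0.111 m².
Q = σA(T⁴ − T_s⁴). T⁴ − T_s⁴ = (1625)⁴ − (254)⁴ = 6.97×10^12 − 4.16×10^9 = 6.97×10^12 K⁴.
Q = 5.67×10⁻⁸ × 0.111 × 6.97×10^12 = 43900 W.

Q ≈ 43900 W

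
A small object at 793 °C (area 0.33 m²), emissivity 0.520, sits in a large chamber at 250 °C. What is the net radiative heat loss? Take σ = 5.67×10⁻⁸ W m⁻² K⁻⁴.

Q ≈ 11800 W

Convert: 793 °C = 1066 K; 250 °C = 523 K.
Q = εσA(T⁴ − T_s⁴). T⁴ − T_s⁴ = (1066)⁴ − (523)⁴ = 1.29×10^12 − 7.48×10^10 = 1.22×10^12 K⁴.
Q = 0.520 × 5.67×10⁻⁸ × 0.330 × 1.22×10^12 = 11800 W.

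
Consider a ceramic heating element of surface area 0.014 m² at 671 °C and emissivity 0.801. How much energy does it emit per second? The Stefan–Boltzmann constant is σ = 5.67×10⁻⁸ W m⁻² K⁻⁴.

P ≈ 505 W

671 °C = 944 K.
P = εσAT⁴ = 0.801 × 5.67×10⁻⁸ × 0.0140 × (944)⁴ = 0.801 × 5.67×10⁻⁸ × 0.0140 × 7.94×10^11.
P = 505 W.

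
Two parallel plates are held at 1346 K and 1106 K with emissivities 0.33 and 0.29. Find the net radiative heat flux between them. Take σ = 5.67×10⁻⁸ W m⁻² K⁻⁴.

For two large parallel gray plates, q = σ(T₁⁴ − T₂⁴) / (1/ε₁ + 1/ε₂ − 1).
1/ε₁ + 1/ε₂ − 1 = 1/0.33 + 1/0.29 − 1 = 5.479.
T₁⁴ − T₂⁴ = 3.28×10^12 − 1.50×10^12 = 1.79×10^12 K⁴.
q = 5.67×10⁻⁸ × 1.79×10^12 / 5.479 = 18500 W/m².

q ≈ 18500 W/m²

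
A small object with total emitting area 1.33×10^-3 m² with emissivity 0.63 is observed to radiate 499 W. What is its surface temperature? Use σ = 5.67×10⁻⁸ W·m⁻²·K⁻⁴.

T ≈ 1800 K

From P = εσAT⁴, T = (P / εσA)^(1/4) = (499 / (0.63 × 5.67×10⁻⁸ × 1.33×10^-3))^(1/4).
T = (1.05×10^13)^(1/4) = 1800 K.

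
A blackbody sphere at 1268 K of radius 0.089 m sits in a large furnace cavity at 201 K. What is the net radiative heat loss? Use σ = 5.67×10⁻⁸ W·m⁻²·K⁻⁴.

A = 4πr² = 4π × (0.089)² = 0.0995 m².
Q = σA(T⁴ − T_s⁴). T⁴ − T_s⁴ = (1268)⁴ − (201)⁴ = 2.59×10^12 − 1.63×10^9 = 2.58×10^12 K⁴.
Q = 5.67×10⁻⁸ × 0.0995 × 2.58×10^12 = 14600 W.

Q ≈ 14600 W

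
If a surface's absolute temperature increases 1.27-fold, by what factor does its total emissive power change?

factor ≈ 2.60

P ∝ T⁴, so the power scales as (1.27)⁴ = 2.60.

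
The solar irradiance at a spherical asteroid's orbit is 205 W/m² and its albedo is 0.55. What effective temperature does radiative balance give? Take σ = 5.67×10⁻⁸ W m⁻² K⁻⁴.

Power absorbed = (1−a)S·πR²; power emitted = 4πR²σT⁴. Equating and cancelling πR²:
T = ((1−a)S / 4σ)^(1/4) = (92.2 / (4 × 5.67×10⁻⁸))^(1/4) = (4.07×10^8)^(1/4).
T = 142 K.

T ≈ 142 K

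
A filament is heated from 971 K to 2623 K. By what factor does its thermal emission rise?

ratio ≈ 53.2

P ∝ T⁴, so the ratio is (2623/971)⁴ = (2.701)⁴ = 53.2.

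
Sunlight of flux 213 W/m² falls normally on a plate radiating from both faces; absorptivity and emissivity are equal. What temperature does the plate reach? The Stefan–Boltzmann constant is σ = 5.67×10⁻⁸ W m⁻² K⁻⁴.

Absorbed flux αS = emitted flux 2εσT⁴ per unit area; with α = ε this gives T = (S/2σ)^(1/4).
T = (213 / (2 × 5.67×10⁻⁸))^(1/4) = (1.88×10^9)^(1/4).
T = 208 K.

T ≈ 208 K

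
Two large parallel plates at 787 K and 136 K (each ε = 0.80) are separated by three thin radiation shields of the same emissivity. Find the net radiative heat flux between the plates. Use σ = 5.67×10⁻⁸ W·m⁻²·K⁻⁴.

Each of the 4 gaps contributes resistance (2/ε − 1) = 2/0.80 − 1 = 1.500; total = 6.000.
q = σ(T₁⁴ − T₂⁴) / 6.000 = 5.67×10⁻⁸ × 3.83×10^11 / 6.000 = 3620 W/m².

q ≈ 3620 W/m²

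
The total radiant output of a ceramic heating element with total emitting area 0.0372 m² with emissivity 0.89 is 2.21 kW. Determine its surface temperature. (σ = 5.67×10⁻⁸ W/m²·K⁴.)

T ≈ 1040 K

From P = εσAT⁴, T = (P / εσA)^(1/4) = (2210 / (0.89 × 5.67×10⁻⁸ × 0.0372))^(1/4).
T = (1.18×10^12)^(1/4) = 1040 K.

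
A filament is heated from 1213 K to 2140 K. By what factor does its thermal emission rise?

ratio ≈ 9.69

P ∝ T⁴, so the ratio is (2140/1213)⁴ = (1.764)⁴ = 9.69.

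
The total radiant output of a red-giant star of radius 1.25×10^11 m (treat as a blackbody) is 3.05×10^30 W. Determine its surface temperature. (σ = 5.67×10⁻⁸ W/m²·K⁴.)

A = 4πr² = 4π × (1.25×10^11)² = 1.96×10^23 m².
From P = σAT⁴, T = (P / σA)^(1/4) = (3.05×10^30 / (5.67×10⁻⁸ × 1.96×10^23))^(1/4).
T = (2.74×10^14)^(1/4) = 4070 K.

T ≈ 4070 K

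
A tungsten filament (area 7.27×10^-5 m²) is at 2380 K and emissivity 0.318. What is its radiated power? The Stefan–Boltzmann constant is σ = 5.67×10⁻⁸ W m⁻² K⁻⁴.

P ≈ 42.1 W

Stefan–Boltzmann: P = εσAT⁴ = 0.318 × 5.67×10⁻⁸ × 7.27×10^-5 × (2380)⁴ = 0.318 × 5.67×10⁻⁸ × 7.27×10^-5 × 3.21×10^13.
P = 42.1 W.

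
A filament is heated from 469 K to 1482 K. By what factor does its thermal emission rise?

P ∝ T⁴, so the ratio is (1482/469)⁴ = (3.160)⁴ = 99.7.

ratio ≈ 99.7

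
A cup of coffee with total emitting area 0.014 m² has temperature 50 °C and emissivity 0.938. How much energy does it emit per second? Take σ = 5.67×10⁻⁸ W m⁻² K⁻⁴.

P ≈ 8.10 W

50 °C = 323 K.
Stefan–Boltzmann: P = εσAT⁴ = 0.938 × 5.67×10⁻⁸ × 0.0140 × (323)⁴ = 0.938 × 5.67×10⁻⁸ × 0.0140 × 1.09×10^10.
P = 8.10 W.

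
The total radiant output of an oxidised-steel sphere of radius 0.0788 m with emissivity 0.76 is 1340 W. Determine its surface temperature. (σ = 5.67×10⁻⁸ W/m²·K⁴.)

A = 4πr² = 4π × (0.0788)² = 0.0780 m².
From P = εσAT⁴, T = (P / εσA)^(1/4) = (1340 / (0.76 × 5.67×10⁻⁸ × 0.0780))^(1/4).
T = (3.99×10^11)^(1/4) = 795 K.

T ≈ 795 K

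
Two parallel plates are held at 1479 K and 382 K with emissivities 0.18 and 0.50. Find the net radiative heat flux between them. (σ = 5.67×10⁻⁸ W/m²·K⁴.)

q ≈ 41200 W/m²

For two large parallel gray plates, q = σ(T₁⁴ − T₂⁴) / (1/ε₁ + 1/ε₂ − 1).
1/ε₁ + 1/ε₂ − 1 = 1/0.18 + 1/0.50 − 1 = 6.556.
T₁⁴ − T₂⁴ = 4.78×10^12 − 2.13×10^10 = 4.76×10^12 K⁴.
q = 5.67×10⁻⁸ × 4.76×10^12 / 6.556 = 41200 W/m².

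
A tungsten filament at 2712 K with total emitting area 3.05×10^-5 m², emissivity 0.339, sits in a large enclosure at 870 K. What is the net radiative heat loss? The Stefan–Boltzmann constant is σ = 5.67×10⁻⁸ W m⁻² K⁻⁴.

Q ≈ 31.4 W

Q = εσA(T⁴ − T_s⁴). T⁴ − T_s⁴ = (2712)⁴ − (870)⁴ = 5.41×10^13 − 5.73×10^11 = 5.35×10^13 K⁴.
Q = 0.339 × 5.67×10⁻⁸ × 3.05×10^-5 × 5.35×10^13 = 31.4 W.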